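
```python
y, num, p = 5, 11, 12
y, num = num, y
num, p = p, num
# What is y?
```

Trace:
`y, num, p = 5, 11, 12` → y = 5; num = 11; p = 12
`y, num = num, y` → y = 11; num = 5
`num, p = p, num` → num = 12; p = 5
So y = 11

Answer: 11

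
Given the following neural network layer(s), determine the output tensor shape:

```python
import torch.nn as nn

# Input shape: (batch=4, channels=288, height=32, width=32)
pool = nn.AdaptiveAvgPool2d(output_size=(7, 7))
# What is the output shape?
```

Input: (4, 288, 32, 32) -> Output: (4, 288, 7, 7)

Answer: (4, 288, 7, 7)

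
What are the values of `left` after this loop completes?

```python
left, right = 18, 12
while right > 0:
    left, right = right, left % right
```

GCD of 18 and 12
`left` takes the values: 18 → 12 → 6

Answer: 6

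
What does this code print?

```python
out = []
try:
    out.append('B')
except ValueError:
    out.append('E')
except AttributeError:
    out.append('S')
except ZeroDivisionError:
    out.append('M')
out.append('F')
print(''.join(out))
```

Execution trace: 'B' (try body, no exception) → 'F' (after the try/except). Output: BF

Answer: BF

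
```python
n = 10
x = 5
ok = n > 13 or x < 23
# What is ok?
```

Trace:
`n = 10` → n = 10
`x = 5` → x = 5
`ok = n > 13 or x < 23` → ok = True
So ok = True

Answer: True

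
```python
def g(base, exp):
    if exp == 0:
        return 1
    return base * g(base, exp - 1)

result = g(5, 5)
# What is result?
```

g(5, 5) = 5 * 5 * 5 * 5 * 5 = 3125

Answer: 3125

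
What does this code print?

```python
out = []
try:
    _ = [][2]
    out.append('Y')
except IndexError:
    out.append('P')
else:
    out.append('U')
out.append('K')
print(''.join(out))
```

Execution trace: 'P' (except IndexError) → 'K' (after the try/except). Output: PK

Answer: PK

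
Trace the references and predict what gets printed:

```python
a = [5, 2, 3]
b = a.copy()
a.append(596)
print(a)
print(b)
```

Key concept: list.copy() creates independent copy.
Step by step:
`a = [5, 2, 3]` → a = [5, 2, 3]
`b = a.copy()` → b = [5, 2, 3]
`a.append(596)` → a = [5, 2, 3, 596]
`print(a)` → prints [5, 2, 3, 596]
`print(b)` → prints [5, 2, 3]

Answer:
[5, 2, 3, 596]
[5, 2, 3]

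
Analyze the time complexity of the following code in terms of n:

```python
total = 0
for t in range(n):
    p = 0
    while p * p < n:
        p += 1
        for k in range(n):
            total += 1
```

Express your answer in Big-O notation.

Each loop level contributes: n × √n × n. Multiplying the contributions gives O(n^2√n).

Answer: O(n^2√n)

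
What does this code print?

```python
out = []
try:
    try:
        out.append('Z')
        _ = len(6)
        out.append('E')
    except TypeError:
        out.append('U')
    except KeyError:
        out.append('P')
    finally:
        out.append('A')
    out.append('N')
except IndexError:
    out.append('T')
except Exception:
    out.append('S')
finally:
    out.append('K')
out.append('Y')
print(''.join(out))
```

Execution trace: 'Z' (inner try body) → 'U' (inner except TypeError) → 'A' (inner finally) → 'N' (try body, no exception) → 'K' (finally) → 'Y' (after the try/except). Output: ZUANKY

Answer: ZUANKY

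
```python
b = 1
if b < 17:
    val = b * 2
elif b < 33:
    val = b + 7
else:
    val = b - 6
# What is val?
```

Trace:
`b = 1` → b = 1
`if b < 17: ...` → b < 17 is True → val = 2
So val = 2

Answer: 2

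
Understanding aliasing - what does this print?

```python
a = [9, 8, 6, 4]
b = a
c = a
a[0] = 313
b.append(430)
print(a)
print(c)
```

Key concept: multiple aliases.
Step by step:
`a = [9, 8, 6, 4]` → a = [9, 8, 6, 4]
`b = a` → b = [9, 8, 6, 4] (same object as a)
`c = a` → c = [9, 8, 6, 4] (same object as a, b)
`a[0] = 313` → a = [313, 8, 6, 4] (same object as b, c); b = [313, 8, 6, 4] (same object as a, c); c = [313, 8, 6, 4] (same object as a, b)
`b.append(430)` → a = [313, 8, 6, 4, 430] (same object as b, c); b = [313, 8, 6, 4, 430] (same object as a, c); c = [313, 8, 6, 4, 430] (same object as a, b)
`print(a)` → prints [313, 8, 6, 4, 430]
`print(c)` → prints [313, 8, 6, 4, 430]

Answer:
[313, 8, 6, 4, 430]
[313, 8, 6, 4, 430]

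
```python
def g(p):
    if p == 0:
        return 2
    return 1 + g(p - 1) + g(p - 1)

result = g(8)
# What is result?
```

g(p) = 1 + 2·g(p-1), g(0)=2. Closed form: (2+1)·2^8 - 1 = 767.

Answer: 767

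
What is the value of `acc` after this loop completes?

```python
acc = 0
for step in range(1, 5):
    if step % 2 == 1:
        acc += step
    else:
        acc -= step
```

Add odd, subtract even
`acc` takes the values: 0 → 1 → -1 → 2 → -2

Answer: -2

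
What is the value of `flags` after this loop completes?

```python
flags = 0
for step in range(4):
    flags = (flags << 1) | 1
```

Build 4 consecutive 1-bits: 0b1111
`flags` takes the values: 0 → 1 → 3 → 7 → 15

Answer: 15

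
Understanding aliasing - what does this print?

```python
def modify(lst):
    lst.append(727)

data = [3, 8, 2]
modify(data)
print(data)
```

Key concept: function modifies passed list.
Step by step:
`data = [3, 8, 2]` → data = [3, 8, 2]
`modify(data)` → data = [3, 8, 2, 727]
`print(data)` → prints [3, 8, 2, 727]

Answer: [3, 8, 2, 727]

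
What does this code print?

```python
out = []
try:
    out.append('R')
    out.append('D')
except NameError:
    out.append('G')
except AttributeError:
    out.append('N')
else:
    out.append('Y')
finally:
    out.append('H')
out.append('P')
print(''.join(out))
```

Execution trace: 'R' (try body) → 'D' (try body, no exception) → 'Y' (else) → 'H' (finally) → 'P' (after the try/except). Output: RDYHP

Answer: RDYHP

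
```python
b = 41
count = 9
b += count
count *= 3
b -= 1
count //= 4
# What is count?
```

Trace:
`b = 41` → b = 41
`count = 9` → count = 9
`b += count` → b = 50
`count *= 3` → count = 27
`b -= 1` → b = 49
`count //= 4` → count = 6
So count = 6

Answer: 6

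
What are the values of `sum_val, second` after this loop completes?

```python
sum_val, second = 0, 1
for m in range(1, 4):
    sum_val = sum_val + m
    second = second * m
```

Sum and factorial of 1 to 3
`sum_val, second` takes the values: (0, 1) → (1, 1) → (3, 1) → (3, 2) → (6, 2) → (6, 6)

Answer: 6, 6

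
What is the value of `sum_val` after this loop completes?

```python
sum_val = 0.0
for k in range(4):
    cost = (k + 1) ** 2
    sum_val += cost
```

Sum of squared losses 1² + 2² + ... + 4²
`sum_val` takes the values: 0.0 → 1.0 → 5.0 → 14.0 → 30.0

Answer: 30.0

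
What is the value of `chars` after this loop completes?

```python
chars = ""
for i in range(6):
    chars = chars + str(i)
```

Concatenate digits 0 to 5
`chars` takes the values: "" → "0" → "01" → "012" → "0123" → "01234" → "012345"

Answer: "012345"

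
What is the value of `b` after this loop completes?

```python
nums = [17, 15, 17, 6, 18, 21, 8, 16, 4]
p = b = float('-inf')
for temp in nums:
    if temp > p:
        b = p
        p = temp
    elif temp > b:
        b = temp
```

Second largest (with repeats) in [17, 15, 17, 6, 18, 21, 8, 16, 4]
`b` takes the values: -inf → 15 → 17 → 18

Answer: 18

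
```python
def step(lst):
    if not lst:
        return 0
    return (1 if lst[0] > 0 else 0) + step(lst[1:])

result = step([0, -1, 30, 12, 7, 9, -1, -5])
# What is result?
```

Count of positive elements in [0, -1, 30, 12, 7, 9, -1, -5] = 4

Answer: 4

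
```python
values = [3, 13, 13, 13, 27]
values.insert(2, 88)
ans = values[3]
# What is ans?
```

Trace:
`values = [3, 13, 13, 13, 27]` → values = [3, 13, 13, 13, 27]
`values.insert(2, 88)` → values = [3, 13, 88, 13, 13, 27]
`ans = values[3]` → ans = 13
So ans = 13

Answer: 13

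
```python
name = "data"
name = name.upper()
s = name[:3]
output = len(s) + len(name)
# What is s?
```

Trace:
`name = "data"` → name = 'data'
`name = name.upper()` → name = 'DATA'
`s = name[:3]` → s = 'DAT'
`output = len(s) + len(name)` → output = 7
So s = 'DAT'

Answer: 'DAT'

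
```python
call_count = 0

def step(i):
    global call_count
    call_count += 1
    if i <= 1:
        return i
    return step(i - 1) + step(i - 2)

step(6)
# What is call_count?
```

Calls(i) = 1 + Calls(i-1) + Calls(i-2); Calls(0)=Calls(1)=1. For i=6 this gives 25.

Answer: 25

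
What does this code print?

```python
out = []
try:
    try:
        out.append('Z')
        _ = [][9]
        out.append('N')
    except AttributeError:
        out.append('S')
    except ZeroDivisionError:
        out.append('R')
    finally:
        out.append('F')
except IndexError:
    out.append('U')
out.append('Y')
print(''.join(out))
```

Execution trace: 'Z' (try body) → 'F' (finally) → 'U' (outer except IndexError) → 'Y' (after the try/except). Output: ZFUY

Answer: ZFUY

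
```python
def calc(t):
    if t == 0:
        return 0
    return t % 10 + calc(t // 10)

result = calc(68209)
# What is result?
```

Sum of digits of 68209: 9 + 0 + 2 + 8 + 6 = 25

Answer: 25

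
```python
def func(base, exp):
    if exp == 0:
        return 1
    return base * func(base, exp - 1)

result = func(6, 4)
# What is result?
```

func(6, 4) = 6 * 6 * 6 * 6 = 1296

Answer: 1296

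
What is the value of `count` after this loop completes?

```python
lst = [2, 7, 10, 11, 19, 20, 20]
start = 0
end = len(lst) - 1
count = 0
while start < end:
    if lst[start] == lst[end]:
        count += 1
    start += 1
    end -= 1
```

Count matching pairs from ends
`count` takes the values: 0

Answer: 0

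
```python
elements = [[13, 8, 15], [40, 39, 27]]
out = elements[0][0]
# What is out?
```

Trace:
`elements = [[13, 8, 15], [40, 39, 27]]` → elements = [[13, 8, 15], [40, 39, 27]]
`out = elements[0][0]` → out = 13
So out = 13

Answer: 13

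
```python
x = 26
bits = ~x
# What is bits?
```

Trace:
`x = 26` → x = 26
`bits = ~x` → bits = -27
So bits = -27

Answer: -27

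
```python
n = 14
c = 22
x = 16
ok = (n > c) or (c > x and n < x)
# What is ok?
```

Trace:
`n = 14` → n = 14
`c = 22` → c = 22
`x = 16` → x = 16
`ok = (n > c) or (c > x and n < x)` → ok = True
So ok = True

Answer: True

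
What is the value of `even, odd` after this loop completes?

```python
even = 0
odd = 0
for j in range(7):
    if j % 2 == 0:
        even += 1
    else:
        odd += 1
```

Count evens and odds in range(7)
`even, odd` takes the values: (0, 0) → (1, 0) → (1, 1) → (2, 1) → (2, 2) → (3, 2) → (3, 3) → (4, 3)

Answer: 4, 3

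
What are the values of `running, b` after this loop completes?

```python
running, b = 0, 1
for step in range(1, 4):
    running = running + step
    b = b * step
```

Sum and factorial of 1 to 3
`running, b` takes the values: (0, 1) → (1, 1) → (3, 1) → (3, 2) → (6, 2) → (6, 6)

Answer: 6, 6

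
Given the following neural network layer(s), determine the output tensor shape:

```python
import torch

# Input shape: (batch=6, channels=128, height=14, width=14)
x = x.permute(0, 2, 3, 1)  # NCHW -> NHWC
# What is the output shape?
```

Input: (6, 128, 14, 14) -> Output: (6, 14, 14, 128)

Answer: (6, 14, 14, 128)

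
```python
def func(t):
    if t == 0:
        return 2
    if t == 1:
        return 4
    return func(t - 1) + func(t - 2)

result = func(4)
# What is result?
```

Build up from base cases: func(0)=2, func(1)=4, func(2)=6, func(3)=10, func(4)=16

Answer: 16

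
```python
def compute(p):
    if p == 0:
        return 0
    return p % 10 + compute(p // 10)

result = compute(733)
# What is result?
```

Sum of digits of 733: 3 + 3 + 7 = 13

Answer: 13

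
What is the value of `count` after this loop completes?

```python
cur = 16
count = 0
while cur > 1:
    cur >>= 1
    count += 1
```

Count right shifts until 1
`count` takes the values: 0 → 1 → 2 → 3 → 4

Answer: 4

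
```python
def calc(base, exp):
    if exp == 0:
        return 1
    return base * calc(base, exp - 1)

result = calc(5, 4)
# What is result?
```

calc(5, 4) = 5 * 5 * 5 * 5 = 625

Answer: 625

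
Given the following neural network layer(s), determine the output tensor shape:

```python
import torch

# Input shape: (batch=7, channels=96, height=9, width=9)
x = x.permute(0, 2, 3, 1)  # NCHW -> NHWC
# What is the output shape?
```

Input: (7, 96, 9, 9) -> Output: (7, 9, 9, 96)

Answer: (7, 9, 9, 96)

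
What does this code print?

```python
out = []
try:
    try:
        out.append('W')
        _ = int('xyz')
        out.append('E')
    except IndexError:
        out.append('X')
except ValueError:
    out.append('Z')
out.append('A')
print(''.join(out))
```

Execution trace: 'W' (try body) → 'Z' (outer except ValueError) → 'A' (after the try/except). Output: WZA

Answer: WZA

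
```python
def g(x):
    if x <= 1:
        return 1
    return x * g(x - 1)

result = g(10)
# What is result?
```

g(10) = 10 * 9 * 8 * 7 * 6 * 5 * 4 * 3 * 2 * 1 = 3628800

Answer: 3628800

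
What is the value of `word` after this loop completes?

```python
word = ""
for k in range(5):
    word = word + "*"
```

Repeat '*' 5 times
`word` takes the values: "" → "*" → "**" → "***" → "****" → "*****"

Answer: "*****"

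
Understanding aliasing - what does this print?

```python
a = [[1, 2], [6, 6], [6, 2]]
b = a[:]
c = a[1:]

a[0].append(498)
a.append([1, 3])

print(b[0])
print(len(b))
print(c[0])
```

Key concept: slice with nested mutation.
Step by step:
`a = [[1, 2], [6, 6], [6, 2]]` → a = [[1, 2], [6, 6], [6, 2]]
`b = a[:]` → b = [[1, 2], [6, 6], [6, 2]]
`c = a[1:]` → c = [[6, 6], [6, 2]]
`a[0].append(498)` → a = [[1, 2, 498], [6, 6], [6, 2]]; b = [[1, 2, 498], [6, 6], [6, 2]]
`a.append([1, 3])` → a = [[1, 2, 498], [6, 6], [6, 2], [1, 3]]
`print(b[0])` → prints [1, 2, 498]
`print(len(b))` → prints 3
`print(c[0])` → prints [6, 6]

Answer:
[1, 2, 498]
3
[6, 6]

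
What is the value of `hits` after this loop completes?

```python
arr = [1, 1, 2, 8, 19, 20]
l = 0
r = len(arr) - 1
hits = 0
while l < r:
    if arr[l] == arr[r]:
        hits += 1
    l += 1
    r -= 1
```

Count matching pairs from ends
`hits` takes the values: 0

Answer: 0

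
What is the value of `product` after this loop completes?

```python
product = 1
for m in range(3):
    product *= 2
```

2^3 = 8
`product` takes the values: 1 → 2 → 4 → 8

Answer: 8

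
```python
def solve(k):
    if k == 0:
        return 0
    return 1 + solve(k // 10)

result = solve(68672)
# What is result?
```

Count of digits of 68672: 5

Answer: 5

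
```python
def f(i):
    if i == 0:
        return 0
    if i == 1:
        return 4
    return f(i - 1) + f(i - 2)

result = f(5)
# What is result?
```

Build up from base cases: f(0)=0, f(1)=4, f(2)=4, f(3)=8, f(4)=12, f(5)=20

Answer: 20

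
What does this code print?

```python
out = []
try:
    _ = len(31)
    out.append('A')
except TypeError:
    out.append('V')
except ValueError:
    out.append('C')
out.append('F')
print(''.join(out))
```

Execution trace: 'V' (except TypeError) → 'F' (after the try/except). Output: VF

Answer: VF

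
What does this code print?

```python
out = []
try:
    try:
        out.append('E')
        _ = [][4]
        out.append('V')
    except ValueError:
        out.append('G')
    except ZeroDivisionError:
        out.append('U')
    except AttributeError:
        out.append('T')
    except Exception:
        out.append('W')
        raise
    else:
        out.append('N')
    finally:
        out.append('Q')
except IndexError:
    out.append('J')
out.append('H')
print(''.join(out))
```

Execution trace: 'E' (inner try body) → 'W' (inner except Exception) → 'Q' (inner finally) → 'J' (outer except IndexError) → 'H' (after the try/except). Output: EWQJH

Answer: EWQJH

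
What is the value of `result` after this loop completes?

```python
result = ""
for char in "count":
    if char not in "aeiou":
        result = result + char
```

Remove vowels from 'count'
`result` takes the values: "" → "c" → "cn" → "cnt"

Answer: "cnt"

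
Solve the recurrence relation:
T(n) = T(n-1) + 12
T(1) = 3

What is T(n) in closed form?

Unrolling: T(n) = T(1) + 12·(n-1) = 3 + 12(n-1) = 12n - 9.

Answer: T(n) = 12n - 9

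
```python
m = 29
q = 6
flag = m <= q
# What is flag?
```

Trace:
`m = 29` → m = 29
`q = 6` → q = 6
`flag = m <= q` → flag = False
So flag = False

Answer: False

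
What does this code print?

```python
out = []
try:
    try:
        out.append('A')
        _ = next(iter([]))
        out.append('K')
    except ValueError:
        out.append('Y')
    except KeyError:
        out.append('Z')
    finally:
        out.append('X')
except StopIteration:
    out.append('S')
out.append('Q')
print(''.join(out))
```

Execution trace: 'A' (try body) → 'X' (finally) → 'S' (outer except StopIteration) → 'Q' (after the try/except). Output: AXSQ

Answer: AXSQ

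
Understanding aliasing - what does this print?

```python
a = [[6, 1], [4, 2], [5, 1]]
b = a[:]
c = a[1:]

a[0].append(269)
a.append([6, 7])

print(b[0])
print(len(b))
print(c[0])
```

Key concept: slice with nested mutation.
Step by step:
`a = [[6, 1], [4, 2], [5, 1]]` → a = [[6, 1], [4, 2], [5, 1]]
`b = a[:]` → b = [[6, 1], [4, 2], [5, 1]]
`c = a[1:]` → c = [[4, 2], [5, 1]]
`a[0].append(269)` → a = [[6, 1, 269], [4, 2], [5, 1]]; b = [[6, 1, 269], [4, 2], [5, 1]]
`a.append([6, 7])` → a = [[6, 1, 269], [4, 2], [5, 1], [6, 7]]
`print(b[0])` → prints [6, 1, 269]
`print(len(b))` → prints 3
`print(c[0])` → prints [4, 2]

Answer:
[6, 1, 269]
3
[4, 2]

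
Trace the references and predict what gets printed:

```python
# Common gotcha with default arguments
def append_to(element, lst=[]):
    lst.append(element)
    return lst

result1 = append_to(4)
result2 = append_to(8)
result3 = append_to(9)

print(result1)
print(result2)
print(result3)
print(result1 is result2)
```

Key concept: mutable default argument gotcha.
Step by step:
`result1 = append_to(4)` → result1 = [4]
`result2 = append_to(8)` → result1 = [4, 8] (same object as result2); result2 = [4, 8] (same object as result1)
`result3 = append_to(9)` → result1 = [4, 8, 9] (same object as result2, result3); result2 = [4, 8, 9] (same object as result1, result3); result3 = [4, 8, 9] (same object as result1, result2)
`print(result1)` → prints [4, 8, 9]
`print(result2)` → prints [4, 8, 9]
`print(result3)` → prints [4, 8, 9]
`print(result1 is result2)` → prints True

Answer:
[4, 8, 9]
[4, 8, 9]
[4, 8, 9]
True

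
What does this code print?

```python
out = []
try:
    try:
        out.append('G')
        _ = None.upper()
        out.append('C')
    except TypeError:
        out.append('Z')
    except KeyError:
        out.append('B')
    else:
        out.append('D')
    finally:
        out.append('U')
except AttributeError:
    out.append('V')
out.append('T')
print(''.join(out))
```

Execution trace: 'G' (try body) → 'U' (finally) → 'V' (outer except AttributeError) → 'T' (after the try/except). Output: GUVT

Answer: GUVT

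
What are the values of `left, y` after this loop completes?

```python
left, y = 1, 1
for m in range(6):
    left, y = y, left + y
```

Fibonacci: after 6 iterations
`left, y` takes the values: (1, 1) → (1, 2) → (2, 3) → (3, 5) → (5, 8) → (8, 13) → (13, 21)

Answer: 13, 21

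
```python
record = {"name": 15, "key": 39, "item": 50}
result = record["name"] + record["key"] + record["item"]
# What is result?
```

Trace:
`record = {"name": 15, "key": 39, "item": 50}` → record = {'name': 15, 'key': 39, 'item': 50}
`result = record["name"] + record["key"] + record["item"]` → result = 104
So result = 104

Answer: 104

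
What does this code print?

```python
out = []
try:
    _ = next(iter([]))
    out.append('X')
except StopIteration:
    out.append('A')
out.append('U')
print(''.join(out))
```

Execution trace: 'A' (except StopIteration) → 'U' (after the try/except). Output: AU

Answer: AU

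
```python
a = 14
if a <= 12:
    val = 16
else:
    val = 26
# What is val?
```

Trace:
`a = 14` → a = 14
`if a <= 12: ...` → a <= 12 is False, take else branch → val = 26
So val = 26

Answer: 26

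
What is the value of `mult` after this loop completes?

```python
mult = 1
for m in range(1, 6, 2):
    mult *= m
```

Product of 1, 3, 5, ... up to 5
`mult` takes the values: 1 → 3 → 15

Answer: 15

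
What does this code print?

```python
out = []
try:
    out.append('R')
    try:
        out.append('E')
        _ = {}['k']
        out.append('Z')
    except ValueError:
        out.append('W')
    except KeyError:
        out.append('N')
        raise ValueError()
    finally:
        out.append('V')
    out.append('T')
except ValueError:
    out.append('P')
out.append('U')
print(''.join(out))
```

Execution trace: 'R' (try body) → 'E' (inner try body) → 'N' (inner except KeyError) → 'V' (inner finally) → 'P' (except ValueError) → 'U' (after the try/except). Output: RENVPU

Answer: RENVPU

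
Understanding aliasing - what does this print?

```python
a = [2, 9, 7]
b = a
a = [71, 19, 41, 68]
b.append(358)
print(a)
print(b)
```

Key concept: rebinding vs mutation: a is rebound to a new list, b still points at the original.
Step by step:
`a = [2, 9, 7]` → a = [2, 9, 7]
`b = a` → b = [2, 9, 7] (same object as a)
`a = [71, 19, 41, 68]` → a = [71, 19, 41, 68]
`b.append(358)` → b = [2, 9, 7, 358]
`print(a)` → prints [71, 19, 41, 68]
`print(b)` → prints [2, 9, 7, 358]

Answer:
[71, 19, 41, 68]
[2, 9, 7, 358]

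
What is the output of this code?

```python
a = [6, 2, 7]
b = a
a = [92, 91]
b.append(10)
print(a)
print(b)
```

Key concept: rebinding vs mutation: a is rebound to a new list, b still points at the original.
Step by step:
`a = [6, 2, 7]` → a = [6, 2, 7]
`b = a` → b = [6, 2, 7] (same object as a)
`a = [92, 91]` → a = [92, 91]
`b.append(10)` → b = [6, 2, 7, 10]
`print(a)` → prints [92, 91]
`print(b)` → prints [6, 2, 7, 10]

Answer:
[92, 91]
[6, 2, 7, 10]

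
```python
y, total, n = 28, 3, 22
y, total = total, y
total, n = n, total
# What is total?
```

Trace:
`y, total, n = 28, 3, 22` → y = 28; total = 3; n = 22
`y, total = total, y` → y = 3; total = 28
`total, n = n, total` → total = 22; n = 28
So total = 22

Answer: 22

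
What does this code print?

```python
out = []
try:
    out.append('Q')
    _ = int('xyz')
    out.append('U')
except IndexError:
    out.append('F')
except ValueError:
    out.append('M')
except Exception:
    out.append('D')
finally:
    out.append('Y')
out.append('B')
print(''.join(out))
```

Execution trace: 'Q' (try body) → 'M' (except ValueError) → 'Y' (finally) → 'B' (after the try/except). Output: QMYB

Answer: QMYB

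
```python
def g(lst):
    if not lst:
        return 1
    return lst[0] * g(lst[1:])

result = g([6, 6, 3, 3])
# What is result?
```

Product over [6, 6, 3, 3] = 6 * 6 * 3 * 3 = 324

Answer: 324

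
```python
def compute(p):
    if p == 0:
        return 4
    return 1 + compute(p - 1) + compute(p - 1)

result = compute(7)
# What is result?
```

compute(p) = 1 + 2·compute(p-1), compute(0)=4. Closed form: (4+1)·2^7 - 1 = 639.

Answer: 639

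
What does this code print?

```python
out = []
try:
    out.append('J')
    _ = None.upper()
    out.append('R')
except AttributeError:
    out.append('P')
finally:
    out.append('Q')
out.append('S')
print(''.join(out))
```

Execution trace: 'J' (try body) → 'P' (except AttributeError) → 'Q' (finally) → 'S' (after the try/except). Output: JPQS

Answer: JPQS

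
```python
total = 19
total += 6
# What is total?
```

Trace:
`total = 19` → total = 19
`total += 6` → total = 25
So total = 25

Answer: 25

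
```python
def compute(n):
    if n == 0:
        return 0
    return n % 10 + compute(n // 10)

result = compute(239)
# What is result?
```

Sum of digits of 239: 9 + 3 + 2 = 14

Answer: 14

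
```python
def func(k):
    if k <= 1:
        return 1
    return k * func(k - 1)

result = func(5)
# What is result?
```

func(5) = 5 * 4 * 3 * 2 * 1 = 120

Answer: 120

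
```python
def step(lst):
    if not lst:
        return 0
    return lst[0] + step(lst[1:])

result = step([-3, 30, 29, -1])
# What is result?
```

(-3) + 30 + 29 + (-1) + 0 = 55

Answer: 55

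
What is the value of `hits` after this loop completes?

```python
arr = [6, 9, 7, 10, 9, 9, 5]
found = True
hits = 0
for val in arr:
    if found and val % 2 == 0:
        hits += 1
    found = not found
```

Count even values at even positions
`hits` takes the values: 0 → 1

Answer: 1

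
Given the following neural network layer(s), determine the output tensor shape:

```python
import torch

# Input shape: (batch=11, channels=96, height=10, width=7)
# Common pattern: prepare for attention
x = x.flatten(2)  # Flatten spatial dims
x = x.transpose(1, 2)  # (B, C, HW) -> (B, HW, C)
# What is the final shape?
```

Input: (11, 96, 10, 7) -> after flatten(2): (11, 96, 70) -> Output: (11, 70, 96)

Answer: (11, 70, 96)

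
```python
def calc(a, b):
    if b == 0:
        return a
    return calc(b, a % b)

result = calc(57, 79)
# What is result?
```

calc(57, 79) -> calc(79, 57) -> calc(57, 22) -> calc(22, 13) -> calc(13, 9) -> calc(9, 4) -> calc(4, 1) -> calc(1, 0) -> 1

Answer: 1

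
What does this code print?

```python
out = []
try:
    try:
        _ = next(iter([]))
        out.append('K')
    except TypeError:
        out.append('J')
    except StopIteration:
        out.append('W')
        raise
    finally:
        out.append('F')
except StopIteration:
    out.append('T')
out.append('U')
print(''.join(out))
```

Execution trace: 'W' (inner except StopIteration) → 'F' (inner finally) → 'T' (outer except StopIteration) → 'U' (after the try/except). Output: WFTU

Answer: WFTU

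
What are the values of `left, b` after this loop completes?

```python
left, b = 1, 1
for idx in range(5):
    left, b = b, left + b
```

Fibonacci: after 5 iterations
`left, b` takes the values: (1, 1) → (1, 2) → (2, 3) → (3, 5) → (5, 8) → (8, 13)

Answer: 8, 13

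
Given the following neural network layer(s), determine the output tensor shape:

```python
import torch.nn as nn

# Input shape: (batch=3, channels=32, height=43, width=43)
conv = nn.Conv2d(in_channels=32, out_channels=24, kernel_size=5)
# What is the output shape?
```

Input: (3, 32, 43, 43) -> Output: (3, 24, 39, 39)

Answer: (3, 24, 39, 39)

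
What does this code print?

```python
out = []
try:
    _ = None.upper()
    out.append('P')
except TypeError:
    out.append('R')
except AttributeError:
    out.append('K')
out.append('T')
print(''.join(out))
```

Execution trace: 'K' (except AttributeError) → 'T' (after the try/except). Output: KT

Answer: KT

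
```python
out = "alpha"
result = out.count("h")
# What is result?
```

Trace:
`out = "alpha"` → out = 'alpha'
`result = out.count("h")` → result = 1
So result = 1

Answer: 1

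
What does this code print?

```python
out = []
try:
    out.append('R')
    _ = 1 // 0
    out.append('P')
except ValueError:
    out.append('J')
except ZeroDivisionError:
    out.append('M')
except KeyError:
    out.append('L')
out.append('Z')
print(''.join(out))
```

Execution trace: 'R' (try body) → 'M' (except ZeroDivisionError) → 'Z' (after the try/except). Output: RMZ

Answer: RMZ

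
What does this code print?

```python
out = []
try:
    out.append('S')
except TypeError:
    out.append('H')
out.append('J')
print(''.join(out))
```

Execution trace: 'S' (try body, no exception) → 'J' (after the try/except). Output: SJ

Answer: SJ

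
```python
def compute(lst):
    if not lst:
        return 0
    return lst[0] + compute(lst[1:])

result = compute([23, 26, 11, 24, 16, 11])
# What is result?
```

23 + 26 + 11 + 24 + 16 + 11 + 0 = 111

Answer: 111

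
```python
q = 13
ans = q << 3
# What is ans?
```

Trace:
`q = 13` → q = 13
`ans = q << 3` → ans = 104
So ans = 104

Answer: 104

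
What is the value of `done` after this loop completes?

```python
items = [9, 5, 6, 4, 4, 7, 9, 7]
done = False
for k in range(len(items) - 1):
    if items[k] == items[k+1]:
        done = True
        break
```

Check consecutive duplicates in [9, 5, 6, 4, 4, 7, 9, 7]
`done` takes the values: False → True

Answer: True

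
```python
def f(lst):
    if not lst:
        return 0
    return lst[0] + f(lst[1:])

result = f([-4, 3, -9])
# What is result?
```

(-4) + 3 + (-9) + 0 = -10

Answer: -10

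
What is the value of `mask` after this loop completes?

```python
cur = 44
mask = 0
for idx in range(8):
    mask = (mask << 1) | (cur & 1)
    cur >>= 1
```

Reverse lowest 8 bits of 44
`mask` takes the values: 0 → 1 → 3 → 6 → 13 → 26 → 52

Answer: 52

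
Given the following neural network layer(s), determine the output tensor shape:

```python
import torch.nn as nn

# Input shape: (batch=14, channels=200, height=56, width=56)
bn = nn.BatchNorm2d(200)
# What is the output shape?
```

Input: (14, 200, 56, 56) -> Output: (14, 200, 56, 56)

Answer: (14, 200, 56, 56)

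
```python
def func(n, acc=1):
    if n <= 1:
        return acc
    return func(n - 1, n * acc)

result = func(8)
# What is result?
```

Accumulator trace (n, acc): (8, 1) -> (7, 8) -> (6, 56) -> (5, 336) -> (4, 1680) -> (3, 6720) -> (2, 20160) -> (1, 40320) -> return 40320

Answer: 40320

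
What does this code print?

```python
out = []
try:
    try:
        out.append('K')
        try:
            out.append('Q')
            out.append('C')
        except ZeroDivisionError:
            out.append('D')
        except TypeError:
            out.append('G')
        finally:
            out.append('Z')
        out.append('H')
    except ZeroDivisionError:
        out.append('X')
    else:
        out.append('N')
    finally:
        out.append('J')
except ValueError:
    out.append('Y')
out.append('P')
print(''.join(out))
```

Execution trace: 'K' (try body) → 'Q' (inner try body) → 'C' (inner try body, no exception) → 'Z' (inner finally) → 'H' (try body, no exception) → 'N' (else) → 'J' (finally) → 'P' (after the try/except). Output: KQCZHNJP

Answer: KQCZHNJP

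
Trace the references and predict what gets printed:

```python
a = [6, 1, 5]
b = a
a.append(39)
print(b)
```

Key concept: basic list aliasing.
Step by step:
`a = [6, 1, 5]` → a = [6, 1, 5]
`b = a` → b = [6, 1, 5] (same object as a)
`a.append(39)` → a = [6, 1, 5, 39] (same object as b); b = [6, 1, 5, 39] (same object as a)
`print(b)` → prints [6, 1, 5, 39]

Answer: [6, 1, 5, 39]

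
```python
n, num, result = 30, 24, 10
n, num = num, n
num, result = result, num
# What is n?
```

Trace:
`n, num, result = 30, 24, 10` → n = 30; num = 24; result = 10
`n, num = num, n` → n = 24; num = 30
`num, result = result, num` → num = 10; result = 30
So n = 24

Answer: 24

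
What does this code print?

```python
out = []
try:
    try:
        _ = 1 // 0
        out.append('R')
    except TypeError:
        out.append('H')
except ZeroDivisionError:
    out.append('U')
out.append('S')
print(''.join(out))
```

Execution trace: 'U' (outer except ZeroDivisionError) → 'S' (after the try/except). Output: US

Answer: US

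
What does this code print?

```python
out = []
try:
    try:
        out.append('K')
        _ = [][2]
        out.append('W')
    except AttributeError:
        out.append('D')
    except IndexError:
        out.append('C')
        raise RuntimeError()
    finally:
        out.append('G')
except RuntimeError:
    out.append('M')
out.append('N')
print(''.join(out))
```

Execution trace: 'K' (inner try body) → 'C' (inner except IndexError) → 'G' (inner finally) → 'M' (outer except RuntimeError) → 'N' (after the try/except). Output: KCGMN

Answer: KCGMN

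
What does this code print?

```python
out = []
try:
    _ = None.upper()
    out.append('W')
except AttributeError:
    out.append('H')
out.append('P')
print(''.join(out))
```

Execution trace: 'H' (except AttributeError) → 'P' (after the try/except). Output: HP

Answer: HP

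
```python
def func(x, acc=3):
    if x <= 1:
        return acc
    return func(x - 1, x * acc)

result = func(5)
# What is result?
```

Accumulator trace (n, acc): (5, 3) -> (4, 15) -> (3, 60) -> (2, 180) -> (1, 360) -> return 360

Answer: 360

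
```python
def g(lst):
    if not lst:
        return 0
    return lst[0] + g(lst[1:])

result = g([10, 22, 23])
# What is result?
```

10 + 22 + 23 + 0 = 55

Answer: 55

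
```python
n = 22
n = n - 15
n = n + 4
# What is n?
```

Trace:
`n = 22` → n = 22
`n = n - 15` → n = 7
`n = n + 4` → n = 11
So n = 11

Answer: 11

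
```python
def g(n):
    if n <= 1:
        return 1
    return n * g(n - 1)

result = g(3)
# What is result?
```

g(3) = 3 * 2 * 1 = 6

Answer: 6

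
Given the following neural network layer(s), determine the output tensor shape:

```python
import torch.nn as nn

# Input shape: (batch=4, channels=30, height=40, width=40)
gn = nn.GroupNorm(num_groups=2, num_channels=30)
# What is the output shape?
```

Input: (4, 30, 40, 40) -> Output: (4, 30, 40, 40)

Answer: (4, 30, 40, 40)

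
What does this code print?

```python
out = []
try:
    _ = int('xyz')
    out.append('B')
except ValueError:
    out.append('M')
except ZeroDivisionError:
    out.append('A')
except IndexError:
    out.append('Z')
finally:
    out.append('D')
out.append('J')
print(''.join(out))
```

Execution trace: 'M' (except ValueError) → 'D' (finally) → 'J' (after the try/except). Output: MDJ

Answer: MDJ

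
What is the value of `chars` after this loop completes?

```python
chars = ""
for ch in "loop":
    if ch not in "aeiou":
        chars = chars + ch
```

Remove vowels from 'loop'
`chars` takes the values: "" → "l" → "lp"

Answer: "lp"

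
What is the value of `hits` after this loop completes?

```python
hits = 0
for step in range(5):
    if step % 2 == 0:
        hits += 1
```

Count numbers divisible by 2 in range(5)
`hits` takes the values: 0 → 1 → 2 → 3

Answer: 3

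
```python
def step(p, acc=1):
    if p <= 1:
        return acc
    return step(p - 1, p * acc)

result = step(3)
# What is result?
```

Accumulator trace (n, acc): (3, 1) -> (2, 3) -> (1, 6) -> return 6

Answer: 6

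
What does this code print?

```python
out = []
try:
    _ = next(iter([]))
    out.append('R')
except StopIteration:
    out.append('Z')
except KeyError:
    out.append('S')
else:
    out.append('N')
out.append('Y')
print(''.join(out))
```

Execution trace: 'Z' (except StopIteration) → 'Y' (after the try/except). Output: ZY

Answer: ZY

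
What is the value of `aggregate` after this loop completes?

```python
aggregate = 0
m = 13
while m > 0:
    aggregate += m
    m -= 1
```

Sum 13 down to 1
`aggregate` takes the values: 0 → 13 → 25 → 36 → 46 → 55 → 63 → 70 → 76 → 81 → 85 → 88 → 90 → 91

Answer: 91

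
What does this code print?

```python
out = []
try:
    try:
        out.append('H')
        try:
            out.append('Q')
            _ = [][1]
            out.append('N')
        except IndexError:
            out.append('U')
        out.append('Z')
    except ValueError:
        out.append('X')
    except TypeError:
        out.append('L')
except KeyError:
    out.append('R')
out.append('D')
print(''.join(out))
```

Execution trace: 'H' (try body) → 'Q' (inner try body) → 'U' (inner except IndexError) → 'Z' (try body, no exception) → 'D' (after the try/except). Output: HQUZD

Answer: HQUZD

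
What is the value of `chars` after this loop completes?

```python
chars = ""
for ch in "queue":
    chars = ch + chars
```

Reverse 'queue'
`chars` takes the values: "" → "q" → "uq" → "euq" → "ueuq" → "eueuq"

Answer: "eueuq"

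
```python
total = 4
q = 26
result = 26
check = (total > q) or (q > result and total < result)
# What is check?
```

Trace:
`total = 4` → total = 4
`q = 26` → q = 26
`result = 26` → result = 26
`check = (total > q) or (q > result and total < result)` → check = False
So check = False

Answer: False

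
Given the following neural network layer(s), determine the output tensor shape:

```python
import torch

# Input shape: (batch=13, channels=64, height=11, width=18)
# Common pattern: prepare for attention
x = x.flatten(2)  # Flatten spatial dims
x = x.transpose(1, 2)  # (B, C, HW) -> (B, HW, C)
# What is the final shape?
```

Input: (13, 64, 11, 18) -> after flatten(2): (13, 64, 198) -> Output: (13, 198, 64)

Answer: (13, 198, 64)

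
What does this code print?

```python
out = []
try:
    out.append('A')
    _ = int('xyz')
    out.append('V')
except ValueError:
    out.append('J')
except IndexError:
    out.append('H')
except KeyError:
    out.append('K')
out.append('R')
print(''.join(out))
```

Execution trace: 'A' (try body) → 'J' (except ValueError) → 'R' (after the try/except). Output: AJR

Answer: AJR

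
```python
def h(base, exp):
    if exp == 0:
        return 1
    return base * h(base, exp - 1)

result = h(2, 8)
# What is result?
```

h(2, 8) = 2 * 2 * 2 * 2 * 2 * 2 * 2 * 2 = 256

Answer: 256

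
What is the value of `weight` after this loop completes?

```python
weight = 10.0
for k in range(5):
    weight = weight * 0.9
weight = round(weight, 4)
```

Exponential decay: 10.0 * 0.9^5
`weight` takes the values: 10.0 → 9.0 → 8.1 → 7.29 → 6.561 → 5.9049

Answer: 5.9049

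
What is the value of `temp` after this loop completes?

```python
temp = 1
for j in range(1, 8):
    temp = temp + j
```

Start at 1, add 1 through 7
`temp` takes the values: 1 → 2 → 4 → 7 → 11 → 16 → 22 → 29

Answer: 29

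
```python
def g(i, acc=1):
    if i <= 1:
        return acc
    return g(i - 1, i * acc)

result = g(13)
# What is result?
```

Accumulator trace (n, acc): (13, 1) -> (12, 13) -> (11, 156) -> (10, 1716) -> (9, 17160) -> (8, 154440) -> (7, 1235520) -> (6, 8648640) -> (5, 51891840) -> (4, 259459200) -> (3, 1037836800) -> (2, 3113510400) -> (1, 6227020800) -> return 6227020800

Answer: 6227020800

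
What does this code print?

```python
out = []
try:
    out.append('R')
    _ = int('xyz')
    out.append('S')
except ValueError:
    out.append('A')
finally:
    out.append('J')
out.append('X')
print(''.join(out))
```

Execution trace: 'R' (try body) → 'A' (except ValueError) → 'J' (finally) → 'X' (after the try/except). Output: RAJX

Answer: RAJX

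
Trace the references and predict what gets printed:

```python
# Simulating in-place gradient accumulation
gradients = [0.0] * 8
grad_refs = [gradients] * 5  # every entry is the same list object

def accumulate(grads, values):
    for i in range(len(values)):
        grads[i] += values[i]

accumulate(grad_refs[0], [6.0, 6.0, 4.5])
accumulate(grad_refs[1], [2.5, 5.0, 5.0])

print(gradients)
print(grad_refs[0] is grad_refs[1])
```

Key concept: gradient accumulation aliasing.
Step by step:
`gradients = [0.0] * 8` → gradients = [0.0, 0.0, 0.0, 0.0, 0.0, 0.0, 0.0, 0.0]
`grad_refs = [gradients] * 5` → grad_refs = [[0.0, 0.0, 0.0, 0.0, 0.0, 0.0, 0.0, 0.0], [0.0, 0.0, 0.0, 0.0, 0.0, 0.0, 0.0, 0.0], [0.0, 0.0, 0.0, 0.0, 0.0, 0.0, 0.0, 0.0], [0.0, 0.0, 0.0, 0.0, 0.0, 0.0, 0.0, 0.0], [0.0, 0.0, 0.0, 0.0, 0.0, 0.0, 0.0, 0.0]]
`accumulate(grad_refs[0], [6.0, 6.0, 4.5])` → gradients = [6.0, 6.0, 4.5, 0.0, 0.0, 0.0, 0.0, 0.0]; grad_refs = [[6.0, 6.0, 4.5, 0.0, 0.0, 0.0, 0.0, 0.0], [6.0, 6.0, 4.5, 0.0, 0.0, 0.0, 0.0, 0.0], [6.0, 6.0, 4.5, 0.0, 0.0, 0.0, 0.0, 0.0], [6.0, 6.0, 4.5, 0.0, 0.0, 0.0, 0.0, 0.0], [6.0, 6.0, 4.5, 0.0, 0.0, 0.0, 0.0, 0.0]]
`accumulate(grad_refs[1], [2.5, 5.0, 5.0])` → gradients = [8.5, 11.0, 9.5, 0.0, 0.0, 0.0, 0.0, 0.0]; grad_refs = [[8.5, 11.0, 9.5, 0.0, 0.0, 0.0, 0.0, 0.0], [8.5, 11.0, 9.5, 0.0, 0.0, 0.0, 0.0, 0.0], [8.5, 11.0, 9.5, 0.0, 0.0, 0.0, 0.0, 0.0], [8.5, 11.0, 9.5, 0.0, 0.0, 0.0, 0.0, 0.0], [8.5, 11.0, 9.5, 0.0, 0.0, 0.0, 0.0, 0.0]]
`print(gradients)` → prints [8.5, 11.0, 9.5, 0.0, 0.0, 0.0, 0.0, 0.0]
`print(grad_refs[0] is grad_refs[1])` → prints True

Answer:
[8.5, 11.0, 9.5, 0.0, 0.0, 0.0, 0.0, 0.0]
True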